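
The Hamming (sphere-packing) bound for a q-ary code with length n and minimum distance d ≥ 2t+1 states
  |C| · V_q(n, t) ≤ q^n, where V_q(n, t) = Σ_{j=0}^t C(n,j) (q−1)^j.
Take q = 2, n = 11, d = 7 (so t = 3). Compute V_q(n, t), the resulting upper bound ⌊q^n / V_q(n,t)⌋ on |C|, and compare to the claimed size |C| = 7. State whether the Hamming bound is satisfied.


V_q(n, t) = 232, q^n = 2048, Hamming bound = 8, |C| = 7 ≤ bound (satisfied).

Step 1: Compute V_q(n, t) = Σ_{j=0}^3 C(n, j) (q−1)^j.
  j = 0: C(11,0)·(1)^0 = 1·1 = 1.
  j = 1: C(11,1)·(1)^1 = 11·1 = 11.
  j = 2: C(11,2)·(1)^2 = 55·1 = 55.
  j = 3: C(11,3)·(1)^3 = 165·1 = 165.
  V_q(n, t) = 1 + 11 + 55 + 165 = 232.
Step 2: q^n = 2^11 = 2048.
Step 3: Hamming bound ⌊q^n / V_q(n,t)⌋ = ⌊2048/232⌋ = 8.
Step 4: Compare |C| = 7 to 8: satisfied.
The claimed |C| lies below the Hamming bound.


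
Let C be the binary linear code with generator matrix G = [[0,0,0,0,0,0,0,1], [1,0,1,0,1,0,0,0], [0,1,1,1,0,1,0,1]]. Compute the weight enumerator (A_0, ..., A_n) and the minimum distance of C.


Weight distribution: A_0 = 1, A_1 = 1, A_3 = 1, A_4 = 2, A_5 = 2, A_6 = 1. Minimum distance d = 1.

Enumerate all 2^3 = 8 messages m ∈ F_2^3.
For each, compute codeword c = mG in F_2^8, then tally its weight.
  m = 000 → c = 00000000, weight = 0.
  m = 100 → c = 00000001, weight = 1.
  m = 010 → c = 10101000, weight = 3.
  m = 110 → c = 10101001, weight = 4.
  m = 001 → c = 01110101, weight = 5.
  m = 101 → c = 01110100, weight = 4.
  m = 011 → c = 11011101, weight = 6.
  m = 111 → c = 11011100, weight = 5.
Tally weights:
  weight 0: 1 codewords.
  weight 1: 1 codewords.
  weight 3: 1 codewords.
  weight 4: 2 codewords.
  weight 5: 2 codewords.
  weight 6: 1 codewords.
Minimum distance d = smallest w > 0 with A_w > 0 = 1.
Sanity: Σ A_w = 8 = 2^3 = 8 ✓.


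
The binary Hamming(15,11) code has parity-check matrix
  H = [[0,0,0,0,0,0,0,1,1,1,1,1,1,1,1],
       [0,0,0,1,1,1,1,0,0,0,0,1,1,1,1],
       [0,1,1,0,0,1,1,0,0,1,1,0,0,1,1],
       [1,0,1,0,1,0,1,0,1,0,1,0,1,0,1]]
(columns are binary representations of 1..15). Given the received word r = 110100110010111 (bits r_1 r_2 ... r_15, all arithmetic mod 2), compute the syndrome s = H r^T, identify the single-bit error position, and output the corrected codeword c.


s = (1, 1, 1, 1)^T, error position = 15, corrected codeword c = 110100110010110

Compute s = H r^T mod 2 one row at a time:
  s_1 = 1 + 0 + 0 + 1 + 0 + 1 + 1 + 1 = 5 ≡ 1 (mod 2).
  s_2 = 1 + 0 + 0 + 1 + 0 + 1 + 1 + 1 = 5 ≡ 1 (mod 2).
  s_3 = 1 + 0 + 0 + 1 + 0 + 1 + 1 + 1 = 5 ≡ 1 (mod 2).
  s_4 = 1 + 0 + 0 + 1 + 0 + 1 + 1 + 1 = 5 ≡ 1 (mod 2).
s = (1, 1, 1, 1)^T — this equals column 15 of H (binary 1111), so error is at position 15.
Correct: flip bit 15 of r = 110100110010111 to get c = 110100110010110.


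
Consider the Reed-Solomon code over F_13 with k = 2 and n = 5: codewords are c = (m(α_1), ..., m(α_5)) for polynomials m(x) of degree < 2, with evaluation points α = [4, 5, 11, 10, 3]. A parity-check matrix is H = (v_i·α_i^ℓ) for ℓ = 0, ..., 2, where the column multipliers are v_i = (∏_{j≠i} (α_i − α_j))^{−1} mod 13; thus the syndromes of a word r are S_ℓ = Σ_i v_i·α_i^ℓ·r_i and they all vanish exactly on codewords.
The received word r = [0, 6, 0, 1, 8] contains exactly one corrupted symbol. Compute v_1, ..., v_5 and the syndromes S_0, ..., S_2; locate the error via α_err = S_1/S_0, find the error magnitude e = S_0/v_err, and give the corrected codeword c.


S = (11, 5, 7), error at position 1, error magnitude e = 6, c = [7, 6, 0, 1, 8].

Step 1: column multipliers v_i = (∏_{j≠i}(α_i − α_j))^{−1} mod 13.
  i = 1 (α = 4): (4−5)(4−11)(4−10)(4−3) = (−1)·(−7)·(−6)·1 = −42 ≡ 10, so v_1 = 10^{−1} = 4 (mod 13).
  i = 2 (α = 5): (5−4)(5−11)(5−10)(5−3) = 1·(−6)·(−5)·2 = 60 ≡ 8, so v_2 = 8^{−1} = 5 (mod 13).
  i = 3 (α = 11): (11−4)(11−5)(11−10)(11−3) = 7·6·1·8 = 336 ≡ 11, so v_3 = 11^{−1} = 6 (mod 13).
  i = 4 (α = 10): (10−4)(10−5)(10−11)(10−3) = 6·5·(−1)·7 = −210 ≡ 11, so v_4 = 11^{−1} = 6 (mod 13).
  i = 5 (α = 3): (3−4)(3−5)(3−11)(3−10) = (−1)·(−2)·(−8)·(−7) = 112 ≡ 8, so v_5 = 8^{−1} = 5 (mod 13).
  v = [4, 5, 6, 6, 5].
Step 2: syndromes of r = [0, 6, 0, 1, 8] (all sums mod 13).
  S_0 = Σ v_i r_i = 4·0 + 5·6 + 6·0 + 6·1 + 5·8 = 76 ≡ 11.
  S_1 = Σ v_i α_i r_i = 4·4·0 + 5·5·6 + 6·11·0 + 6·10·1 + 5·3·8 = 330 ≡ 5.
  α_i^2 mod 13 = [3, 12, 4, 9, 9].
  S_2 = Σ v_i α_i^2 r_i = 4·3·0 + 5·12·6 + 6·4·0 + 6·9·1 + 5·9·8 = 774 ≡ 7.
  S = (11, 5, 7) ≠ 0, so r is not a codeword (an error is present).
Step 3: locate the error. For a single error e at position i, S_ℓ = v_i·e·α_i^ℓ, so α_err = S_1/S_0.
  S_0^{−1} = 11^{−1} = 6 (mod 13), so α_err = 5·6 = 30 ≡ 4 = α_1. Error position i = 1.
  Consistency check: S_2/S_1 = 7·8 = 56 ≡ 4 = α_err ✓ (single-error assumption holds).
Step 4: error magnitude e = S_0/v_1 = S_0·∏_{j≠1}(α_1 − α_j) = 11·10 = 110 ≡ 6 (mod 13).
Step 5: correct position 1: c_1 = r_1 − e = 0 − 6 ≡ 7 (mod 13). Hence c = [7, 6, 0, 1, 8].
  Check: interpolating c through the α_i gives m(x) = 11 + 12·x (degree < 2) with m(α_i) = c_i for every i, so c is indeed a codeword.


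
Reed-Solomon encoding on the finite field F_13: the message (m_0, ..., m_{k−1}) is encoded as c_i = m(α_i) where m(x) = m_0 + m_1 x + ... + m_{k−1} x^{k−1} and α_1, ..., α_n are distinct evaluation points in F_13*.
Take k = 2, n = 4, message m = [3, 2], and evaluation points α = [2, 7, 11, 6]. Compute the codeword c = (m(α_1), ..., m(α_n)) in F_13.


c = [7, 4, 12, 2]

Message polynomial: m(x) = 3 + 2·x (mod 13).
For each evaluation point α_i, compute m(α_i) mod 13:
  α_1 = 2: Horner steps 2 → 7, so m(2) = 7.
  α_2 = 7: Horner steps 2 → 4, so m(7) = 4.
  α_3 = 11: Horner steps 2 → 12, so m(11) = 12.
  α_4 = 6: Horner steps 2 → 2, so m(6) = 2.
Codeword c = [7, 4, 12, 2] ∈ F_13^4.


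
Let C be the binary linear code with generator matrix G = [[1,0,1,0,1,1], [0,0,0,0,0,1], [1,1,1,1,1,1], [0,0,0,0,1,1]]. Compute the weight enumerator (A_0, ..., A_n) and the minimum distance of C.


Weight distribution: A_0 = 1, A_1 = 2, A_2 = 3, A_3 = 4, A_4 = 3, A_5 = 2, A_6 = 1. Minimum distance d = 1.

Enumerate all 2^4 = 16 messages m ∈ F_2^4.
For each, compute codeword c = mG in F_2^6, then tally its weight.
  m = 0000 → c = 000000, weight = 0.
  m = 1000 → c = 101011, weight = 4.
  m = 0100 → c = 000001, weight = 1.
  m = 1100 → c = 101010, weight = 3.
  m = 0010 → c = 111111, weight = 6.
  m = 1010 → c = 010100, weight = 2.
  m = 0110 → c = 111110, weight = 5.
  m = 1110 → c = 010101, weight = 3.
  m = 0001 → c = 000011, weight = 2.
  m = 1001 → c = 101000, weight = 2.
  m = 0101 → c = 000010, weight = 1.
  m = 1101 → c = 101001, weight = 3.
  m = 0011 → c = 111100, weight = 4.
  m = 1011 → c = 010111, weight = 4.
  m = 0111 → c = 111101, weight = 5.
  m = 1111 → c = 010110, weight = 3.
Tally weights:
  weight 0: 1 codewords.
  weight 1: 2 codewords.
  weight 2: 3 codewords.
  weight 3: 4 codewords.
  weight 4: 3 codewords.
  weight 5: 2 codewords.
  weight 6: 1 codewords.
Minimum distance d = smallest w > 0 with A_w > 0 = 1.
Sanity: Σ A_w = 16 = 2^4 = 16 ✓.


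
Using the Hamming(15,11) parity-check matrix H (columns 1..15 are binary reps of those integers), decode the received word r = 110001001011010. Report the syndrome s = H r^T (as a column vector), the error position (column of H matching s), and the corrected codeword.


s = (0, 1, 0, 1)^T, error position = 5, corrected codeword c = 110011001011010

Compute s = H r^T mod 2 one row at a time:
  s_1 = 0 + 1 + 0 + 1 + 1 + 0 + 1 + 0 = 4 ≡ 0 (mod 2).
  s_2 = 0 + 0 + 1 + 0 + 1 + 0 + 1 + 0 = 3 ≡ 1 (mod 2).
  s_3 = 1 + 0 + 1 + 0 + 0 + 1 + 1 + 0 = 4 ≡ 0 (mod 2).
  s_4 = 1 + 0 + 0 + 0 + 1 + 1 + 0 + 0 = 3 ≡ 1 (mod 2).
s = (0, 1, 0, 1)^T — this equals column 5 of H (binary 0101), so error is at position 5.
Correct: flip bit 5 of r = 110001001011010 to get c = 110011001011010.


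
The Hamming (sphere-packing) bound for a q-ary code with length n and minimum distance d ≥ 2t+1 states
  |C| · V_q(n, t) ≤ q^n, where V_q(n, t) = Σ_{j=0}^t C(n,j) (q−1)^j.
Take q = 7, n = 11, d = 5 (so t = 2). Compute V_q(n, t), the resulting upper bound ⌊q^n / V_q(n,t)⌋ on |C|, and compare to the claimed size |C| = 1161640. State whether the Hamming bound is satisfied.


V_q(n, t) = 2047, q^n = 1977326743, Hamming bound = 965963, |C| = 1161640 > bound (violated).

Step 1: Compute V_q(n, t) = Σ_{j=0}^2 C(n, j) (q−1)^j.
  j = 0: C(11,0)·(6)^0 = 1·1 = 1.
  j = 1: C(11,1)·(6)^1 = 11·6 = 66.
  j = 2: C(11,2)·(6)^2 = 55·36 = 1980.
  V_q(n, t) = 1 + 66 + 1980 = 2047.
Step 2: q^n = 7^11 = 1977326743.
Step 3: Hamming bound ⌊q^n / V_q(n,t)⌋ = ⌊1977326743/2047⌋ = 965963.
Step 4: Compare |C| = 1161640 to 965963: violated.
The claimed |C| lies above the Hamming bound, so no 7-ary code of length 11 with d ≥ 5 can have 1161640 codewords.


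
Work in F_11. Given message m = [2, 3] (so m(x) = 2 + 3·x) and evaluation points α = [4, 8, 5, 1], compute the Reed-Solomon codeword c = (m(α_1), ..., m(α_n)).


c = [3, 4, 6, 5]

Message polynomial: m(x) = 2 + 3·x (mod 11).
For each evaluation point α_i, compute m(α_i) mod 11:
  α_1 = 4: Horner steps 3 → 3, so m(4) = 3.
  α_2 = 8: Horner steps 3 → 4, so m(8) = 4.
  α_3 = 5: Horner steps 3 → 6, so m(5) = 6.
  α_4 = 1: Horner steps 3 → 5, so m(1) = 5.
Codeword c = [3, 4, 6, 5] ∈ F_11^4.


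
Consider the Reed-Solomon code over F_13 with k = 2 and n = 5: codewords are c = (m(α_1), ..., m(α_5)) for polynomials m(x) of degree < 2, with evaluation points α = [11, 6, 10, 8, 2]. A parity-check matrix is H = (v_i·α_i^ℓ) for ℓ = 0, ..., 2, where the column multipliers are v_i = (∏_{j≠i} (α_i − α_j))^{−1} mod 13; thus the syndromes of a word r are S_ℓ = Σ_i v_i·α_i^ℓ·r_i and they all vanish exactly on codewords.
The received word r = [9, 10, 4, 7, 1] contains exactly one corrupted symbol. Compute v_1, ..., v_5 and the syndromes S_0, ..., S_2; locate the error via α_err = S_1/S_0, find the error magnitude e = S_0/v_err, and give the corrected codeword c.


S = (2, 4, 8), error at position 5, error magnitude e = 11, c = [9, 10, 4, 7, 3].

Step 1: column multipliers v_i = (∏_{j≠i}(α_i − α_j))^{−1} mod 13.
  i = 1 (α = 11): (11−6)(11−10)(11−8)(11−2) = 5·1·3·9 = 135 ≡ 5, so v_1 = 5^{−1} = 8 (mod 13).
  i = 2 (α = 6): (6−11)(6−10)(6−8)(6−2) = (−5)·(−4)·(−2)·4 = −160 ≡ 9, so v_2 = 9^{−1} = 3 (mod 13).
  i = 3 (α = 10): (10−11)(10−6)(10−8)(10−2) = (−1)·4·2·8 = −64 ≡ 1, so v_3 = 1^{−1} = 1 (mod 13).
  i = 4 (α = 8): (8−11)(8−6)(8−10)(8−2) = (−3)·2·(−2)·6 = 72 ≡ 7, so v_4 = 7^{−1} = 2 (mod 13).
  i = 5 (α = 2): (2−11)(2−6)(2−10)(2−8) = (−9)·(−4)·(−8)·(−6) = 1728 ≡ 12, so v_5 = 12^{−1} = 12 (mod 13).
  v = [8, 3, 1, 2, 12].
Step 2: syndromes of r = [9, 10, 4, 7, 1] (all sums mod 13).
  S_0 = Σ v_i r_i = 8·9 + 3·10 + 1·4 + 2·7 + 12·1 = 132 ≡ 2.
  S_1 = Σ v_i α_i r_i = 8·11·9 + 3·6·10 + 1·10·4 + 2·8·7 + 12·2·1 = 1148 ≡ 4.
  α_i^2 mod 13 = [4, 10, 9, 12, 4].
  S_2 = Σ v_i α_i^2 r_i = 8·4·9 + 3·10·10 + 1·9·4 + 2·12·7 + 12·4·1 = 840 ≡ 8.
  S = (2, 4, 8) ≠ 0, so r is not a codeword (an error is present).
Step 3: locate the error. For a single error e at position i, S_ℓ = v_i·e·α_i^ℓ, so α_err = S_1/S_0.
  S_0^{−1} = 2^{−1} = 7 (mod 13), so α_err = 4·7 = 28 ≡ 2 = α_5. Error position i = 5.
  Consistency check: S_2/S_1 = 8·10 = 80 ≡ 2 = α_err ✓ (single-error assumption holds).
Step 4: error magnitude e = S_0/v_5 = S_0·∏_{j≠5}(α_5 − α_j) = 2·12 = 24 ≡ 11 (mod 13).
Step 5: correct position 5: c_5 = r_5 − e = 1 − 11 ≡ 3 (mod 13). Hence c = [9, 10, 4, 7, 3].
  Check: interpolating c through the α_i gives m(x) = 6 + 5·x (degree < 2) with m(α_i) = c_i for every i, so c is indeed a codeword.


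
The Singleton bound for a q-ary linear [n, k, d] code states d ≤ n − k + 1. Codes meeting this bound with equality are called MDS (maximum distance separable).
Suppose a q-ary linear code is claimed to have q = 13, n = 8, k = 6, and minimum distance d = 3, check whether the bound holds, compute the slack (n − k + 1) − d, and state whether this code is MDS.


Singleton RHS = n − k + 1 = 3, slack = 0, bound satisfied, MDS.

Singleton bound: d ≤ n − k + 1.
Here n = 8, k = 6, so n − k + 1 = 3.
Given d = 3, check d ≤ 3: YES.
Slack = (n − k + 1) − d = 0.
The code is MDS (slack = 0).
Description: the claimed parameters are [8, 6, 3]_13; such a code would be MDS (meets Singleton bound).


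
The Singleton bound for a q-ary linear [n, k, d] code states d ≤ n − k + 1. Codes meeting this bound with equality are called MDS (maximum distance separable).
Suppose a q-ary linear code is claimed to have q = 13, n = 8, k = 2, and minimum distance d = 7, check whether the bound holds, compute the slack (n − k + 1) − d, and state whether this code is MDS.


Singleton RHS = n − k + 1 = 7, slack = 0, bound satisfied, MDS.

Singleton bound: d ≤ n − k + 1.
Here n = 8, k = 2, so n − k + 1 = 7.
Given d = 7, check d ≤ 7: YES.
Slack = (n − k + 1) − d = 0.
The code is MDS (slack = 0).
Description: the claimed parameters are [8, 2, 7]_13; such a code would be MDS (meets Singleton bound).


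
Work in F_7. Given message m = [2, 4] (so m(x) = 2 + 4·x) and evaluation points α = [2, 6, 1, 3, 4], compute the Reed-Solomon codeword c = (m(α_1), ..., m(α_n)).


c = [3, 5, 6, 0, 4]

Message polynomial: m(x) = 2 + 4·x (mod 7).
For each evaluation point α_i, compute m(α_i) mod 7:
  α_1 = 2: Horner steps 4 → 3, so m(2) = 3.
  α_2 = 6: Horner steps 4 → 5, so m(6) = 5.
  α_3 = 1: Horner steps 4 → 6, so m(1) = 6.
  α_4 = 3: Horner steps 4 → 0, so m(3) = 0.
  α_5 = 4: Horner steps 4 → 4, so m(4) = 4.
Codeword c = [3, 5, 6, 0, 4] ∈ F_7^5.


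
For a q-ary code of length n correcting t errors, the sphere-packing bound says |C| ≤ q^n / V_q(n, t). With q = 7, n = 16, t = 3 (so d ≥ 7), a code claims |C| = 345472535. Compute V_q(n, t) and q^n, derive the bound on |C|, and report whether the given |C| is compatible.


V_q(n, t) = 125377, q^n = 33232930569601, Hamming bound = 265064011, |C| = 345472535 > bound (violated).

Step 1: Compute V_q(n, t) = Σ_{j=0}^3 C(n, j) (q−1)^j.
  j = 0: C(16,0)·(6)^0 = 1·1 = 1.
  j = 1: C(16,1)·(6)^1 = 16·6 = 96.
  j = 2: C(16,2)·(6)^2 = 120·36 = 4320.
  j = 3: C(16,3)·(6)^3 = 560·216 = 120960.
  V_q(n, t) = 1 + 96 + 4320 + 120960 = 125377.
Step 2: q^n = 7^16 = 33232930569601.
Step 3: Hamming bound ⌊q^n / V_q(n,t)⌋ = ⌊33232930569601/125377⌋ = 265064011.
Step 4: Compare |C| = 345472535 to 265064011: violated.
The claimed |C| lies above the Hamming bound, so no 7-ary code of length 16 with d ≥ 7 can have 345472535 codewords.


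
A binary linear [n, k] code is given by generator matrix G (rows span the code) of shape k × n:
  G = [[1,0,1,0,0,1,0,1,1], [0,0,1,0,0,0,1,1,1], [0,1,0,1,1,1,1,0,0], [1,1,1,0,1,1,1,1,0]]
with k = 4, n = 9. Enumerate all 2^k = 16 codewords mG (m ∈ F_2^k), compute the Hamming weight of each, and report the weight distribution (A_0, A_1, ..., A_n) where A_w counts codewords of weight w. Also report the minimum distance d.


Weight distribution: A_0 = 1, A_3 = 2, A_4 = 6, A_5 = 4, A_7 = 2, A_8 = 1. Minimum distance d = 3.

Enumerate all 2^4 = 16 messages m ∈ F_2^4.
For each, compute codeword c = mG in F_2^9, then tally its weight.
  m = 0000 → c = 000000000, weight = 0.
  m = 1000 → c = 101001011, weight = 5.
  m = 0100 → c = 001000111, weight = 4.
  m = 1100 → c = 100001100, weight = 3.
  m = 0010 → c = 010111100, weight = 5.
  m = 1010 → c = 111110111, weight = 8.
  m = 0110 → c = 011111011, weight = 7.
  m = 1110 → c = 110110000, weight = 4.
  m = 0001 → c = 111011110, weight = 7.
  m = 1001 → c = 010010101, weight = 4.
  m = 0101 → c = 110011001, weight = 5.
  m = 1101 → c = 011010010, weight = 4.
  m = 0011 → c = 101100010, weight = 4.
  m = 1011 → c = 000101001, weight = 3.
  m = 0111 → c = 100100101, weight = 4.
  m = 1111 → c = 001101110, weight = 5.
Tally weights:
  weight 0: 1 codewords.
  weight 3: 2 codewords.
  weight 4: 6 codewords.
  weight 5: 4 codewords.
  weight 7: 2 codewords.
  weight 8: 1 codewords.
Minimum distance d = smallest w > 0 with A_w > 0 = 3.
Sanity: Σ A_w = 16 = 2^4 = 16 ✓.


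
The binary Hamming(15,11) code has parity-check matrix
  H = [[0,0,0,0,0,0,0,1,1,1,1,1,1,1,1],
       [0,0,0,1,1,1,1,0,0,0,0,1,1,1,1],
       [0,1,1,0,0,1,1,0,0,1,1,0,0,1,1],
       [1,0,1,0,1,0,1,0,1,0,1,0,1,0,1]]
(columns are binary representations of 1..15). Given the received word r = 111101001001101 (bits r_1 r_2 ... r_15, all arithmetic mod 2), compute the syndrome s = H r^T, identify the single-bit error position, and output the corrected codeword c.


s = (0, 1, 0, 1)^T, error position = 5, corrected codeword c = 111111001001101

Compute s = H r^T mod 2 one row at a time:
  s_1 = 0 + 1 + 0 + 0 + 1 + 1 + 0 + 1 = 4 ≡ 0 (mod 2).
  s_2 = 1 + 0 + 1 + 0 + 1 + 1 + 0 + 1 = 5 ≡ 1 (mod 2).
  s_3 = 1 + 1 + 1 + 0 + 0 + 0 + 0 + 1 = 4 ≡ 0 (mod 2).
  s_4 = 1 + 1 + 0 + 0 + 1 + 0 + 1 + 1 = 5 ≡ 1 (mod 2).
s = (0, 1, 0, 1)^T — this equals column 5 of H (binary 0101), so error is at position 5.
Correct: flip bit 5 of r = 111101001001101 to get c = 111111001001101.


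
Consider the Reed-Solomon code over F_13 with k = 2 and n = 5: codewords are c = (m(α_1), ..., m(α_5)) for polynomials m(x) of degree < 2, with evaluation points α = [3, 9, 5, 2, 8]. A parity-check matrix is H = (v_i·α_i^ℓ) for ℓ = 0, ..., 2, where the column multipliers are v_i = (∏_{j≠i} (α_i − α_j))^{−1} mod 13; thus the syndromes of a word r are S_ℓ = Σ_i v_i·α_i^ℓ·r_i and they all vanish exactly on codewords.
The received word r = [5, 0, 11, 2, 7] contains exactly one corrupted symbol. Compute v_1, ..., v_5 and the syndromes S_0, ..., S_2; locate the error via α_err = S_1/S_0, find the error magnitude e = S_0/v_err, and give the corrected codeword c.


S = (10, 12, 4), error at position 2, error magnitude e = 3, c = [5, 10, 11, 2, 7].

Step 1: column multipliers v_i = (∏_{j≠i}(α_i − α_j))^{−1} mod 13.
  i = 1 (α = 3): (3−9)(3−5)(3−2)(3−8) = (−6)·(−2)·1·(−5) = −60 ≡ 5, so v_1 = 5^{−1} = 8 (mod 13).
  i = 2 (α = 9): (9−3)(9−5)(9−2)(9−8) = 6·4·7·1 = 168 ≡ 12, so v_2 = 12^{−1} = 12 (mod 13).
  i = 3 (α = 5): (5−3)(5−9)(5−2)(5−8) = 2·(−4)·3·(−3) = 72 ≡ 7, so v_3 = 7^{−1} = 2 (mod 13).
  i = 4 (α = 2): (2−3)(2−9)(2−5)(2−8) = (−1)·(−7)·(−3)·(−6) = 126 ≡ 9, so v_4 = 9^{−1} = 3 (mod 13).
  i = 5 (α = 8): (8−3)(8−9)(8−5)(8−2) = 5·(−1)·3·6 = −90 ≡ 1, so v_5 = 1^{−1} = 1 (mod 13).
  v = [8, 12, 2, 3, 1].
Step 2: syndromes of r = [5, 0, 11, 2, 7] (all sums mod 13).
  S_0 = Σ v_i r_i = 8·5 + 12·0 + 2·11 + 3·2 + 1·7 = 75 ≡ 10.
  S_1 = Σ v_i α_i r_i = 8·3·5 + 12·9·0 + 2·5·11 + 3·2·2 + 1·8·7 = 298 ≡ 12.
  α_i^2 mod 13 = [9, 3, 12, 4, 12].
  S_2 = Σ v_i α_i^2 r_i = 8·9·5 + 12·3·0 + 2·12·11 + 3·4·2 + 1·12·7 = 732 ≡ 4.
  S = (10, 12, 4) ≠ 0, so r is not a codeword (an error is present).
Step 3: locate the error. For a single error e at position i, S_ℓ = v_i·e·α_i^ℓ, so α_err = S_1/S_0.
  S_0^{−1} = 10^{−1} = 4 (mod 13), so α_err = 12·4 = 48 ≡ 9 = α_2. Error position i = 2.
  Consistency check: S_2/S_1 = 4·12 = 48 ≡ 9 = α_err ✓ (single-error assumption holds).
Step 4: error magnitude e = S_0/v_2 = S_0·∏_{j≠2}(α_2 − α_j) = 10·12 = 120 ≡ 3 (mod 13).
Step 5: correct position 2: c_2 = r_2 − e = 0 − 3 ≡ 10 (mod 13). Hence c = [5, 10, 11, 2, 7].
  Check: interpolating c through the α_i gives m(x) = 9 + 3·x (degree < 2) with m(α_i) = c_i for every i, so c is indeed a codeword.


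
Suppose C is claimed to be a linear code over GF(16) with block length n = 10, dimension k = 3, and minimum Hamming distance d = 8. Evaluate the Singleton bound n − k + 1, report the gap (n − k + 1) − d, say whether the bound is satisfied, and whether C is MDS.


Singleton RHS = n − k + 1 = 8, slack = 0, bound satisfied, MDS.

Singleton bound: d ≤ n − k + 1.
Here n = 10, k = 3, so n − k + 1 = 8.
Given d = 8, check d ≤ 8: YES.
Slack = (n − k + 1) − d = 0.
The code is MDS (slack = 0).
Description: the claimed parameters are [10, 3, 8]_16; such a code would be MDS (meets Singleton bound).


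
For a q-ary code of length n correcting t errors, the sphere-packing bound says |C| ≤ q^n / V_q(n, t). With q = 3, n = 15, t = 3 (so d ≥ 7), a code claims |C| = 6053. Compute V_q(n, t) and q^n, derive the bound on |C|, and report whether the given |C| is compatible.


V_q(n, t) = 4091, q^n = 14348907, Hamming bound = 3507, |C| = 6053 > bound (violated).

Step 1: Compute V_q(n, t) = Σ_{j=0}^3 C(n, j) (q−1)^j.
  j = 0: C(15,0)·(2)^0 = 1·1 = 1.
  j = 1: C(15,1)·(2)^1 = 15·2 = 30.
  j = 2: C(15,2)·(2)^2 = 105·4 = 420.
  j = 3: C(15,3)·(2)^3 = 455·8 = 3640.
  V_q(n, t) = 1 + 30 + 420 + 3640 = 4091.
Step 2: q^n = 3^15 = 14348907.
Step 3: Hamming bound ⌊q^n / V_q(n,t)⌋ = ⌊14348907/4091⌋ = 3507.
Step 4: Compare |C| = 6053 to 3507: violated.
The claimed |C| lies above the Hamming bound, so no 3-ary code of length 15 with d ≥ 7 can have 6053 codewords.


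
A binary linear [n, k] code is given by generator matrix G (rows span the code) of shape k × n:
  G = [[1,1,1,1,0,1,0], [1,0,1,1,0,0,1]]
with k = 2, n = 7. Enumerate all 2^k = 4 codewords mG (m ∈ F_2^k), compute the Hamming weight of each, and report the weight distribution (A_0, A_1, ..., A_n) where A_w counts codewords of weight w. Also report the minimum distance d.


Weight distribution: A_0 = 1, A_3 = 1, A_4 = 1, A_5 = 1. Minimum distance d = 3.

Enumerate all 2^2 = 4 messages m ∈ F_2^2.
For each, compute codeword c = mG in F_2^7, then tally its weight.
  m = 00 → c = 0000000, weight = 0.
  m = 10 → c = 1111010, weight = 5.
  m = 01 → c = 1011001, weight = 4.
  m = 11 → c = 0100011, weight = 3.
Tally weights:
  weight 0: 1 codewords.
  weight 3: 1 codewords.
  weight 4: 1 codewords.
  weight 5: 1 codewords.
Minimum distance d = smallest w > 0 with A_w > 0 = 3.
Sanity: Σ A_w = 4 = 2^2 = 4 ✓.


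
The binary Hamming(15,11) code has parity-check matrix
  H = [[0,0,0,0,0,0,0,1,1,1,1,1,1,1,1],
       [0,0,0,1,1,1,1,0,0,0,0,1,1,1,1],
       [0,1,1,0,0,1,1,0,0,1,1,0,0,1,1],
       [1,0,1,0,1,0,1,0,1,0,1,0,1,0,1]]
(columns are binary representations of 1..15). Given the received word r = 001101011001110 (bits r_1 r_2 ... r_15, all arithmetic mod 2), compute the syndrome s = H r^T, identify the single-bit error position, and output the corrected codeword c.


s = (1, 1, 1, 1)^T, error position = 15, corrected codeword c = 001101011001111

Compute s = H r^T mod 2 one row at a time:
  s_1 = 1 + 1 + 0 + 0 + 1 + 1 + 1 + 0 = 5 ≡ 1 (mod 2).
  s_2 = 1 + 0 + 1 + 0 + 1 + 1 + 1 + 0 = 5 ≡ 1 (mod 2).
  s_3 = 0 + 1 + 1 + 0 + 0 + 0 + 1 + 0 = 3 ≡ 1 (mod 2).
  s_4 = 0 + 1 + 0 + 0 + 1 + 0 + 1 + 0 = 3 ≡ 1 (mod 2).
s = (1, 1, 1, 1)^T — this equals column 15 of H (binary 1111), so error is at position 15.
Correct: flip bit 15 of r = 001101011001110 to get c = 001101011001111.


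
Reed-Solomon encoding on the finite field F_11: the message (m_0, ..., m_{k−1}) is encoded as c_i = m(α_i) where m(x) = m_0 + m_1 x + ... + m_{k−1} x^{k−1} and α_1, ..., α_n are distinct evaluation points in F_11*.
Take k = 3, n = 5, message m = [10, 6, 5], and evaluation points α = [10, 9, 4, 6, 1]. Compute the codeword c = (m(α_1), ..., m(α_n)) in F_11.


c = [9, 7, 4, 6, 10]

Message polynomial: m(x) = 10 + 6·x + 5·x^2 (mod 11).
For each evaluation point α_i, compute m(α_i) mod 11:
  α_1 = 10: Horner steps 5 → 1 → 9, so m(10) = 9.
  α_2 = 9: Horner steps 5 → 7 → 7, so m(9) = 7.
  α_3 = 4: Horner steps 5 → 4 → 4, so m(4) = 4.
  α_4 = 6: Horner steps 5 → 3 → 6, so m(6) = 6.
  α_5 = 1: Horner steps 5 → 0 → 10, so m(1) = 10.
Codeword c = [9, 7, 4, 6, 10] ∈ F_11^5.


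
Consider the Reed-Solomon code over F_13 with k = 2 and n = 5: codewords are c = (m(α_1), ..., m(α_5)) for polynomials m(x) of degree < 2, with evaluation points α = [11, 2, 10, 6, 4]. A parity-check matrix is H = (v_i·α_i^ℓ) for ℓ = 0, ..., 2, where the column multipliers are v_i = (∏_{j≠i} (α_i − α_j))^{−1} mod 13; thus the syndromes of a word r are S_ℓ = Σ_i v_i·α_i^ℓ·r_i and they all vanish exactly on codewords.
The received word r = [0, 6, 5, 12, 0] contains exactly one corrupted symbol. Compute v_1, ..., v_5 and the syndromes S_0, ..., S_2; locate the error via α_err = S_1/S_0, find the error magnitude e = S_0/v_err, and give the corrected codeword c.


S = (4, 3, 12), error at position 5, error magnitude e = 4, c = [0, 6, 5, 12, 9].

Step 1: column multipliers v_i = (∏_{j≠i}(α_i − α_j))^{−1} mod 13.
  i = 1 (α = 11): (11−2)(11−10)(11−6)(11−4) = 9·1·5·7 = 315 ≡ 3, so v_1 = 3^{−1} = 9 (mod 13).
  i = 2 (α = 2): (2−11)(2−10)(2−6)(2−4) = (−9)·(−8)·(−4)·(−2) = 576 ≡ 4, so v_2 = 4^{−1} = 10 (mod 13).
  i = 3 (α = 10): (10−11)(10−2)(10−6)(10−4) = (−1)·8·4·6 = −192 ≡ 3, so v_3 = 3^{−1} = 9 (mod 13).
  i = 4 (α = 6): (6−11)(6−2)(6−10)(6−4) = (−5)·4·(−4)·2 = 160 ≡ 4, so v_4 = 4^{−1} = 10 (mod 13).
  i = 5 (α = 4): (4−11)(4−2)(4−10)(4−6) = (−7)·2·(−6)·(−2) = −168 ≡ 1, so v_5 = 1^{−1} = 1 (mod 13).
  v = [9, 10, 9, 10, 1].
Step 2: syndromes of r = [0, 6, 5, 12, 0] (all sums mod 13).
  S_0 = Σ v_i r_i = 9·0 + 10·6 + 9·5 + 10·12 + 1·0 = 225 ≡ 4.
  S_1 = Σ v_i α_i r_i = 9·11·0 + 10·2·6 + 9·10·5 + 10·6·12 + 1·4·0 = 1290 ≡ 3.
  α_i^2 mod 13 = [4, 4, 9, 10, 3].
  S_2 = Σ v_i α_i^2 r_i = 9·4·0 + 10·4·6 + 9·9·5 + 10·10·12 + 1·3·0 = 1845 ≡ 12.
  S = (4, 3, 12) ≠ 0, so r is not a codeword (an error is present).
Step 3: locate the error. For a single error e at position i, S_ℓ = v_i·e·α_i^ℓ, so α_err = S_1/S_0.
  S_0^{−1} = 4^{−1} = 10 (mod 13), so α_err = 3·10 = 30 ≡ 4 = α_5. Error position i = 5.
  Consistency check: S_2/S_1 = 12·9 = 108 ≡ 4 = α_err ✓ (single-error assumption holds).
Step 4: error magnitude e = S_0/v_5 = S_0·∏_{j≠5}(α_5 − α_j) = 4·1 = 4 ≡ 4 (mod 13).
Step 5: correct position 5: c_5 = r_5 − e = 0 − 4 ≡ 9 (mod 13). Hence c = [0, 6, 5, 12, 9].
  Check: interpolating c through the α_i gives m(x) = 3 + 8·x (degree < 2) with m(α_i) = c_i for every i, so c is indeed a codeword.


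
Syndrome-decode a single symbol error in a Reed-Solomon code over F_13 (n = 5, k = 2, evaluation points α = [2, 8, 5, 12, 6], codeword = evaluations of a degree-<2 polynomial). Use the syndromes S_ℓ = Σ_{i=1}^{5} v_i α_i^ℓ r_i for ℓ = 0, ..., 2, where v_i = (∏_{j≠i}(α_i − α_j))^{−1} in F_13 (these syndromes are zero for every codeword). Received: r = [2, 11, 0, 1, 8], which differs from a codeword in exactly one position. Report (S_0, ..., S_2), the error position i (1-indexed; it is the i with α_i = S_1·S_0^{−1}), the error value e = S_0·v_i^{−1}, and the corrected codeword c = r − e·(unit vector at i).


S = (12, 1, 12), error at position 4, error magnitude e = 10, c = [2, 11, 0, 4, 8].

Step 1: column multipliers v_i = (∏_{j≠i}(α_i − α_j))^{−1} mod 13.
  i = 1 (α = 2): (2−8)(2−5)(2−12)(2−6) = (−6)·(−3)·(−10)·(−4) = 720 ≡ 5, so v_1 = 5^{−1} = 8 (mod 13).
  i = 2 (α = 8): (8−2)(8−5)(8−12)(8−6) = 6·3·(−4)·2 = −144 ≡ 12, so v_2 = 12^{−1} = 12 (mod 13).
  i = 3 (α = 5): (5−2)(5−8)(5−12)(5−6) = 3·(−3)·(−7)·(−1) = −63 ≡ 2, so v_3 = 2^{−1} = 7 (mod 13).
  i = 4 (α = 12): (12−2)(12−8)(12−5)(12−6) = 10·4·7·6 = 1680 ≡ 3, so v_4 = 3^{−1} = 9 (mod 13).
  i = 5 (α = 6): (6−2)(6−8)(6−5)(6−12) = 4·(−2)·1·(−6) = 48 ≡ 9, so v_5 = 9^{−1} = 3 (mod 13).
  v = [8, 12, 7, 9, 3].
Step 2: syndromes of r = [2, 11, 0, 1, 8] (all sums mod 13).
  S_0 = Σ v_i r_i = 8·2 + 12·11 + 7·0 + 9·1 + 3·8 = 181 ≡ 12.
  S_1 = Σ v_i α_i r_i = 8·2·2 + 12·8·11 + 7·5·0 + 9·12·1 + 3·6·8 = 1340 ≡ 1.
  α_i^2 mod 13 = [4, 12, 12, 1, 10].
  S_2 = Σ v_i α_i^2 r_i = 8·4·2 + 12·12·11 + 7·12·0 + 9·1·1 + 3·10·8 = 1897 ≡ 12.
  S = (12, 1, 12) ≠ 0, so r is not a codeword (an error is present).
Step 3: locate the error. For a single error e at position i, S_ℓ = v_i·e·α_i^ℓ, so α_err = S_1/S_0.
  S_0^{−1} = 12^{−1} = 12 (mod 13), so α_err = 1·12 = 12 ≡ 12 = α_4. Error position i = 4.
  Consistency check: S_2/S_1 = 12·1 = 12 ≡ 12 = α_err ✓ (single-error assumption holds).
Step 4: error magnitude e = S_0/v_4 = S_0·∏_{j≠4}(α_4 − α_j) = 12·3 = 36 ≡ 10 (mod 13).
Step 5: correct position 4: c_4 = r_4 − e = 1 − 10 ≡ 4 (mod 13). Hence c = [2, 11, 0, 4, 8].
  Check: interpolating c through the α_i gives m(x) = 12 + 8·x (degree < 2) with m(α_i) = c_i for every i, so c is indeed a codeword.


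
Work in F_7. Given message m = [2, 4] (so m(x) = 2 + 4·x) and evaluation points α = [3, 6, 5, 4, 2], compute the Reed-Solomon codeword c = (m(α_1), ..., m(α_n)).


c = [0, 5, 1, 4, 3]

Message polynomial: m(x) = 2 + 4·x (mod 7).
For each evaluation point α_i, compute m(α_i) mod 7:
  α_1 = 3: Horner steps 4 → 0, so m(3) = 0.
  α_2 = 6: Horner steps 4 → 5, so m(6) = 5.
  α_3 = 5: Horner steps 4 → 1, so m(5) = 1.
  α_4 = 4: Horner steps 4 → 4, so m(4) = 4.
  α_5 = 2: Horner steps 4 → 3, so m(2) = 3.
Codeword c = [0, 5, 1, 4, 3] ∈ F_7^5.


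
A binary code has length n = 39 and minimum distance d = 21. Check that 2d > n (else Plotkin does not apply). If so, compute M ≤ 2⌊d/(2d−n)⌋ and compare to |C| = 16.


Plotkin bound M ≤ 14; given |C| = 16 > bound (violated).

Check applicability: 2d = 42, n = 39.
2d − n = 3 > 0, so Plotkin applies.
Compute d/(2d−n) = 21/3 ≈ 7.0000.
⌊d/(2d−n)⌋ = 7.
Plotkin bound: M ≤ 2·7 = 14.
Given |C| = 16, check: VIOLATED.
This |C| is above the Plotkin bound, so no binary code with n = 39, d = 21 and 16 codewords exists.


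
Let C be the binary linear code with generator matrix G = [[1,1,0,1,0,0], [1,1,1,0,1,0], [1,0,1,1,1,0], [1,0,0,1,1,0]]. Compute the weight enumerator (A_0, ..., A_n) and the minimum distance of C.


Weight distribution: A_0 = 1, A_1 = 2, A_2 = 4, A_3 = 6, A_4 = 3. Minimum distance d = 1.

Enumerate all 2^4 = 16 messages m ∈ F_2^4.
For each, compute codeword c = mG in F_2^6, then tally its weight.
  m = 0000 → c = 000000, weight = 0.
  m = 1000 → c = 110100, weight = 3.
  m = 0100 → c = 111010, weight = 4.
  m = 1100 → c = 001110, weight = 3.
  m = 0010 → c = 101110, weight = 4.
  m = 1010 → c = 011010, weight = 3.
  m = 0110 → c = 010100, weight = 2.
  m = 1110 → c = 100000, weight = 1.
  m = 0001 → c = 100110, weight = 3.
  m = 1001 → c = 010010, weight = 2.
  m = 0101 → c = 011100, weight = 3.
  m = 1101 → c = 101000, weight = 2.
  m = 0011 → c = 001000, weight = 1.
  m = 1011 → c = 111100, weight = 4.
  m = 0111 → c = 110010, weight = 3.
  m = 1111 → c = 000110, weight = 2.
Tally weights:
  weight 0: 1 codewords.
  weight 1: 2 codewords.
  weight 2: 4 codewords.
  weight 3: 6 codewords.
  weight 4: 3 codewords.
Minimum distance d = smallest w > 0 with A_w > 0 = 1.
Sanity: Σ A_w = 16 = 2^4 = 16 ✓.


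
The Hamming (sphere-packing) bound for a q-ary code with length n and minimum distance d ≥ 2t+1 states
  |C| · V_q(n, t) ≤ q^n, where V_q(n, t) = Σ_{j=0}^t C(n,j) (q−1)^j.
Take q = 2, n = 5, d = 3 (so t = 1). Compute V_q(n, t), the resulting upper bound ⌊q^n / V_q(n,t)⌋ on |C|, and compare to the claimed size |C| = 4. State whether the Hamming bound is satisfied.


V_q(n, t) = 6, q^n = 32, Hamming bound = 5, |C| = 4 ≤ bound (satisfied).

Step 1: Compute V_q(n, t) = Σ_{j=0}^1 C(n, j) (q−1)^j.
  j = 0: C(5,0)·(1)^0 = 1·1 = 1.
  j = 1: C(5,1)·(1)^1 = 5·1 = 5.
  V_q(n, t) = 1 + 5 = 6.
Step 2: q^n = 2^5 = 32.
Step 3: Hamming bound ⌊q^n / V_q(n,t)⌋ = ⌊32/6⌋ = 5.
Step 4: Compare |C| = 4 to 5: satisfied.
The claimed |C| lies below the Hamming bound.


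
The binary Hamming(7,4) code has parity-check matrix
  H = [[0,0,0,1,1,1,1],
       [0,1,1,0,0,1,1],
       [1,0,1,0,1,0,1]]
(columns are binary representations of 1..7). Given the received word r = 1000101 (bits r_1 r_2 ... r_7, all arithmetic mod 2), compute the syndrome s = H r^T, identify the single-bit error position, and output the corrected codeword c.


s = (0, 1, 1)^T, error position = 3, corrected codeword c = 1010101

Compute s = H r^T mod 2 one row at a time:
  s_1 = 0 + 1 + 0 + 1 = 2 ≡ 0 (mod 2).
  s_2 = 0 + 0 + 0 + 1 = 1 ≡ 1 (mod 2).
  s_3 = 1 + 0 + 1 + 1 = 3 ≡ 1 (mod 2).
s = (0, 1, 1)^T — this equals column 3 of H (binary 011), so error is at position 3.
Correct: flip bit 3 of r = 1000101 to get c = 1010101.


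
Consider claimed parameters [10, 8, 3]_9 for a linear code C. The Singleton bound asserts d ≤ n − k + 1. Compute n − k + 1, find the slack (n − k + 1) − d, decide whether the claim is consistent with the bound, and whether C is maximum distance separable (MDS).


Singleton RHS = n − k + 1 = 3, slack = 0, bound satisfied, MDS.

Singleton bound: d ≤ n − k + 1.
Here n = 10, k = 8, so n − k + 1 = 3.
Given d = 3, check d ≤ 3: YES.
Slack = (n − k + 1) − d = 0.
The code is MDS (slack = 0).
Description: the claimed parameters are [10, 8, 3]_9; such a code would be MDS (meets Singleton bound).


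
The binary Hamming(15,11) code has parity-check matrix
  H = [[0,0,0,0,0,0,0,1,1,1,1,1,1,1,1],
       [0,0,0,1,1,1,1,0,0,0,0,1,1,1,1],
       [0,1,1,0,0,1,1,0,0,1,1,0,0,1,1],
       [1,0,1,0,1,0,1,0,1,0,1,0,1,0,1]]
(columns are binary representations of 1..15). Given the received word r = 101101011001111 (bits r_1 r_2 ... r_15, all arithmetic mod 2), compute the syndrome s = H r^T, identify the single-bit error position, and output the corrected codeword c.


s = (0, 0, 0, 1)^T, error position = 1, corrected codeword c = 001101011001111

Compute s = H r^T mod 2 one row at a time:
  s_1 = 1 + 1 + 0 + 0 + 1 + 1 + 1 + 1 = 6 ≡ 0 (mod 2).
  s_2 = 1 + 0 + 1 + 0 + 1 + 1 + 1 + 1 = 6 ≡ 0 (mod 2).
  s_3 = 0 + 1 + 1 + 0 + 0 + 0 + 1 + 1 = 4 ≡ 0 (mod 2).
  s_4 = 1 + 1 + 0 + 0 + 1 + 0 + 1 + 1 = 5 ≡ 1 (mod 2).
s = (0, 0, 0, 1)^T — this equals column 1 of H (binary 0001), so error is at position 1.
Correct: flip bit 1 of r = 101101011001111 to get c = 001101011001111.


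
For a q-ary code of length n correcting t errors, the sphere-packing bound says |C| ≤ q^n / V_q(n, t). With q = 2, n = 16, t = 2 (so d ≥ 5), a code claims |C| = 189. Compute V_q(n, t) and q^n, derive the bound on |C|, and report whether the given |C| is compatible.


V_q(n, t) = 137, q^n = 65536, Hamming bound = 478, |C| = 189 ≤ bound (satisfied).

Step 1: Compute V_q(n, t) = Σ_{j=0}^2 C(n, j) (q−1)^j.
  j = 0: C(16,0)·(1)^0 = 1·1 = 1.
  j = 1: C(16,1)·(1)^1 = 16·1 = 16.
  j = 2: C(16,2)·(1)^2 = 120·1 = 120.
  V_q(n, t) = 1 + 16 + 120 = 137.
Step 2: q^n = 2^16 = 65536.
Step 3: Hamming bound ⌊q^n / V_q(n,t)⌋ = ⌊65536/137⌋ = 478.
Step 4: Compare |C| = 189 to 478: satisfied.
The claimed |C| lies below the Hamming bound.


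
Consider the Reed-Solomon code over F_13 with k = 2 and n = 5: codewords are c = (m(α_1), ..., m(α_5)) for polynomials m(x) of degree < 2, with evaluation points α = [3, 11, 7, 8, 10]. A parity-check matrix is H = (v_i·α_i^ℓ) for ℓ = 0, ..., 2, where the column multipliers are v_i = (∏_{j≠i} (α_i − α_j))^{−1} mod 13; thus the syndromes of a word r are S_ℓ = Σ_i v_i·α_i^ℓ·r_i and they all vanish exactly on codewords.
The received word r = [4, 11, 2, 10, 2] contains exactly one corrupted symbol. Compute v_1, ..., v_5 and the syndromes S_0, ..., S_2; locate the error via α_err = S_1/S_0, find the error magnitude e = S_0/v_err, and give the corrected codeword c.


S = (10, 5, 9), error at position 3, error magnitude e = 1, c = [4, 11, 1, 10, 2].

Step 1: column multipliers v_i = (∏_{j≠i}(α_i − α_j))^{−1} mod 13.
  i = 1 (α = 3): (3−11)(3−7)(3−8)(3−10) = (−8)·(−4)·(−5)·(−7) = 1120 ≡ 2, so v_1 = 2^{−1} = 7 (mod 13).
  i = 2 (α = 11): (11−3)(11−7)(11−8)(11−10) = 8·4·3·1 = 96 ≡ 5, so v_2 = 5^{−1} = 8 (mod 13).
  i = 3 (α = 7): (7−3)(7−11)(7−8)(7−10) = 4·(−4)·(−1)·(−3) = −48 ≡ 4, so v_3 = 4^{−1} = 10 (mod 13).
  i = 4 (α = 8): (8−3)(8−11)(8−7)(8−10) = 5·(−3)·1·(−2) = 30 ≡ 4, so v_4 = 4^{−1} = 10 (mod 13).
  i = 5 (α = 10): (10−3)(10−11)(10−7)(10−8) = 7·(−1)·3·2 = −42 ≡ 10, so v_5 = 10^{−1} = 4 (mod 13).
  v = [7, 8, 10, 10, 4].
Step 2: syndromes of r = [4, 11, 2, 10, 2] (all sums mod 13).
  S_0 = Σ v_i r_i = 7·4 + 8·11 + 10·2 + 10·10 + 4·2 = 244 ≡ 10.
  S_1 = Σ v_i α_i r_i = 7·3·4 + 8·11·11 + 10·7·2 + 10·8·10 + 4·10·2 = 2072 ≡ 5.
  α_i^2 mod 13 = [9, 4, 10, 12, 9].
  S_2 = Σ v_i α_i^2 r_i = 7·9·4 + 8·4·11 + 10·10·2 + 10·12·10 + 4·9·2 = 2076 ≡ 9.
  S = (10, 5, 9) ≠ 0, so r is not a codeword (an error is present).
Step 3: locate the error. For a single error e at position i, S_ℓ = v_i·e·α_i^ℓ, so α_err = S_1/S_0.
  S_0^{−1} = 10^{−1} = 4 (mod 13), so α_err = 5·4 = 20 ≡ 7 = α_3. Error position i = 3.
  Consistency check: S_2/S_1 = 9·8 = 72 ≡ 7 = α_err ✓ (single-error assumption holds).
Step 4: error magnitude e = S_0/v_3 = S_0·∏_{j≠3}(α_3 − α_j) = 10·4 = 40 ≡ 1 (mod 13).
Step 5: correct position 3: c_3 = r_3 − e = 2 − 1 ≡ 1 (mod 13). Hence c = [4, 11, 1, 10, 2].
  Check: interpolating c through the α_i gives m(x) = 3 + 9·x (degree < 2) with m(α_i) = c_i for every i, so c is indeed a codeword.


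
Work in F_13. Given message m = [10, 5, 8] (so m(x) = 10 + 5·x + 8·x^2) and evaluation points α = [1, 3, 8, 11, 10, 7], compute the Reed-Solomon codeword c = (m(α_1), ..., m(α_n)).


c = [10, 6, 3, 6, 2, 8]

Message polynomial: m(x) = 10 + 5·x + 8·x^2 (mod 13).
For each evaluation point α_i, compute m(α_i) mod 13:
  α_1 = 1: Horner steps 8 → 0 → 10, so m(1) = 10.
  α_2 = 3: Horner steps 8 → 3 → 6, so m(3) = 6.
  α_3 = 8: Horner steps 8 → 4 → 3, so m(8) = 3.
  α_4 = 11: Horner steps 8 → 2 → 6, so m(11) = 6.
  α_5 = 10: Horner steps 8 → 7 → 2, so m(10) = 2.
  α_6 = 7: Horner steps 8 → 9 → 8, so m(7) = 8.
Codeword c = [10, 6, 3, 6, 2, 8] ∈ F_13^6.


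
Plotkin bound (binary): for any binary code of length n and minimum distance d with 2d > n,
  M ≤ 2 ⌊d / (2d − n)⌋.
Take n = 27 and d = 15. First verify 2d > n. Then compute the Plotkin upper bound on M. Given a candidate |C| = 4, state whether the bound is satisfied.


Plotkin bound M ≤ 10; given |C| = 4 ≤ bound (satisfied).

Check applicability: 2d = 30, n = 27.
2d − n = 3 > 0, so Plotkin applies.
Compute d/(2d−n) = 15/3 ≈ 5.0000.
⌊d/(2d−n)⌋ = 5.
Plotkin bound: M ≤ 2·5 = 10.
Given |C| = 4, check: satisfied.
This |C| is below the Plotkin bound.


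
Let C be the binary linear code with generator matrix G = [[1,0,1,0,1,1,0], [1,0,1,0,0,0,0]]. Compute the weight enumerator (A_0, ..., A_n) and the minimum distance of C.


Weight distribution: A_0 = 1, A_2 = 2, A_4 = 1. Minimum distance d = 2.

Enumerate all 2^2 = 4 messages m ∈ F_2^2.
For each, compute codeword c = mG in F_2^7, then tally its weight.
  m = 00 → c = 0000000, weight = 0.
  m = 10 → c = 1010110, weight = 4.
  m = 01 → c = 1010000, weight = 2.
  m = 11 → c = 0000110, weight = 2.
Tally weights:
  weight 0: 1 codewords.
  weight 2: 2 codewords.
  weight 4: 1 codewords.
Minimum distance d = smallest w > 0 with A_w > 0 = 2.
Sanity: Σ A_w = 4 = 2^2 = 4 ✓.


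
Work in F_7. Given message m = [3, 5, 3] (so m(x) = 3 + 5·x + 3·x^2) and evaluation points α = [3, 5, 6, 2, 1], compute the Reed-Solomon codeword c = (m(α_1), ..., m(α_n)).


c = [3, 5, 1, 4, 4]

Message polynomial: m(x) = 3 + 5·x + 3·x^2 (mod 7).
For each evaluation point α_i, compute m(α_i) mod 7:
  α_1 = 3: Horner steps 3 → 0 → 3, so m(3) = 3.
  α_2 = 5: Horner steps 3 → 6 → 5, so m(5) = 5.
  α_3 = 6: Horner steps 3 → 2 → 1, so m(6) = 1.
  α_4 = 2: Horner steps 3 → 4 → 4, so m(2) = 4.
  α_5 = 1: Horner steps 3 → 1 → 4, so m(1) = 4.
Codeword c = [3, 5, 1, 4, 4] ∈ F_7^5.
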